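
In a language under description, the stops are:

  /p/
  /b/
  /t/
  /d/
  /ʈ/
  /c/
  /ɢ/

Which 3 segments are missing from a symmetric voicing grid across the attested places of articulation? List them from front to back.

place of articulation  voiceless  voiced  
bilabial          p         b       
alveolar          t         d       
retroflex         ʈ         —       
palatal           c         —       
uvular            —         ɢ       
Gaps, from front to back: retroflex lacks voiced (/ɖ/); palatal lacks voiced (/ɟ/); uvular lacks voiceless (/q/).

/ɖ/, /ɟ/, /q/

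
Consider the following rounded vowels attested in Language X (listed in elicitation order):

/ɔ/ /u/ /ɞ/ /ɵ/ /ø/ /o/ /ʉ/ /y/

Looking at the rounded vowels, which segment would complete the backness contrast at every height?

height            front     central   back    
high              y         ʉ         u       
high-mid          ø         ɵ         o       
low-mid           —         ɞ         ɔ       
The low-mid row has no front member, so the gap is the low-mid front rounded vowel /œ/.

/œ/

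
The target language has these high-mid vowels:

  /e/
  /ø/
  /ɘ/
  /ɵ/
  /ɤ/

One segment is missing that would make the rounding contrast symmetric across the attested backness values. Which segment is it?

front: unrounded /e/, rounded /ø/.
central: unrounded /ɘ/, rounded /ɵ/.
back: unrounded /ɤ/, rounded —.
The back row has no rounded member, so the gap is the back rounded vowel /o/.

/o/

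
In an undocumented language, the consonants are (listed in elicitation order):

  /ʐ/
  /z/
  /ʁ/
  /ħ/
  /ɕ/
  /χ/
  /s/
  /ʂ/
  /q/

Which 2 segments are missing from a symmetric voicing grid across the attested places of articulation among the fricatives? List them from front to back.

/ʑ/, /ʕ/

place of articulation  voiceless  voiced  
alveolar          s         z       
retroflex         ʂ         ʐ       
alveolo-palatal   ɕ         —       
uvular            χ         ʁ       
pharyngeal        ħ         —       
Gaps, from front to back: alveolo-palatal lacks voiced (/ʑ/); pharyngeal lacks voiced (/ʕ/).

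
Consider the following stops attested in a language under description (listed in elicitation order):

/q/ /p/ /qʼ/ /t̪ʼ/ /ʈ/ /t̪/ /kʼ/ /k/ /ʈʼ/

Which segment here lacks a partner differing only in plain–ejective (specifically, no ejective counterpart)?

Dental: /t̪/ ~ /t̪ʼ/
Retroflex: /ʈ/ ~ /ʈʼ/
Velar: /k/ ~ /kʼ/
Uvular: /q/ ~ /qʼ/
Bilabial: only /p/ (plain); no ejective partner.
So /p/ is the unpaired segment.

/p/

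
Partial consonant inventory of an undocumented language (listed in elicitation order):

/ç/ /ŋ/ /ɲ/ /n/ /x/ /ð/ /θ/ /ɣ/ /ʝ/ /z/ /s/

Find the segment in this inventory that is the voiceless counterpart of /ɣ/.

/x/

/ɣ/ is a voiced velar fricative.
The voiceless counterpart is a voiceless velar fricative — in this inventory, /x/.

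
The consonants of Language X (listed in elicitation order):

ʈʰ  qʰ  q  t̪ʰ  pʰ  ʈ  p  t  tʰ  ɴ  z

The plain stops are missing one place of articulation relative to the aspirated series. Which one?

dental

Plain: /p/ (bilabial), /t/ (alveolar), /ʈ/ (retroflex), /q/ (uvular).
Aspirated: /pʰ/ (bilabial), /t̪ʰ/ (dental), /tʰ/ (alveolar), /ʈʰ/ (retroflex), /qʰ/ (uvular).
Every place of articulation has a plain member except dental, where /t̪/ would be expected.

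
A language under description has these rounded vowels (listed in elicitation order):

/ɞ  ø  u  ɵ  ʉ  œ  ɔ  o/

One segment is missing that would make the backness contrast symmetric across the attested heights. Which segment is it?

high: front —, central /ʉ/, back /u/.
high-mid: front /ø/, central /ɵ/, back /o/.
low-mid: front /œ/, central /ɞ/, back /ɔ/.
The high row has no front member, so the gap is the high front rounded vowel /y/.

/y/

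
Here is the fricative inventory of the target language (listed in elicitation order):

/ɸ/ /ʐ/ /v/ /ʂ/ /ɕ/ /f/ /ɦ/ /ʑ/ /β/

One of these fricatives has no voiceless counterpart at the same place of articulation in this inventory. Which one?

/ɦ/

Bilabial: /ɸ/ ~ /β/
Labiodental: /f/ ~ /v/
Retroflex: /ʂ/ ~ /ʐ/
Alveolo-palatal: /ɕ/ ~ /ʑ/
Glottal: only /ɦ/ (voiced); no voiceless partner.
So /ɦ/ is the unpaired segment.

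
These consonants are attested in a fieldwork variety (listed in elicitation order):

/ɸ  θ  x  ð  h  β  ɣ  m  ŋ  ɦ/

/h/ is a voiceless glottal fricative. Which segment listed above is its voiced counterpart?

The voiced counterpart is a voiced glottal fricative — in this inventory, /ɦ/.

/ɦ/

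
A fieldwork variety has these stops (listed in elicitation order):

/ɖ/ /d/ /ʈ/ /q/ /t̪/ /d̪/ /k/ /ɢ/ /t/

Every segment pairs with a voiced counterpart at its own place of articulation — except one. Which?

/k/

Dental: /t̪/ ~ /d̪/
Alveolar: /t/ ~ /d/
Retroflex: /ʈ/ ~ /ɖ/
Uvular: /q/ ~ /ɢ/
Velar: only /k/ (voiceless); no voiced partner.
So /k/ is the unpaired segment.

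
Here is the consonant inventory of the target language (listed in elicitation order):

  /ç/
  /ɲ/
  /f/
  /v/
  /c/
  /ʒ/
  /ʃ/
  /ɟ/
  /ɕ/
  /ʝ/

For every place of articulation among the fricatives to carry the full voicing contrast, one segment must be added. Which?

place of articulation  voiceless  voiced  
labiodental       f         v       
postalveolar      ʃ         ʒ       
alveolo-palatal   ɕ         —       
palatal           ç         ʝ       
The alveolo-palatal row has no voiced member, so the gap is the voiced alveolo-palatal fricative /ʑ/.

/ʑ/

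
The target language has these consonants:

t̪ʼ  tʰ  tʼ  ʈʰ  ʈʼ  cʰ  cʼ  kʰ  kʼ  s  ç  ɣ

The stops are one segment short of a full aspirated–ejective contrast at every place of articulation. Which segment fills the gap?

/t̪ʰ/

dental: aspirated —, ejective /t̪ʼ/.
alveolar: aspirated /tʰ/, ejective /tʼ/.
retroflex: aspirated /ʈʰ/, ejective /ʈʼ/.
palatal: aspirated /cʰ/, ejective /cʼ/.
velar: aspirated /kʰ/, ejective /kʼ/.
The dental row has no aspirated member, so the gap is the aspirated dental stop /t̪ʰ/.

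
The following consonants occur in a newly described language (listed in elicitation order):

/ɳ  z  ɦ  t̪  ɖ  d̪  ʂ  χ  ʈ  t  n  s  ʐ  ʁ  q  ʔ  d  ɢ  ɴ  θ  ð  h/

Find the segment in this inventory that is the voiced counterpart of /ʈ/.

/ɖ/

/ʈ/ is a voiceless retroflex stop.
The voiced counterpart is a voiced retroflex stop — in this inventory, /ɖ/.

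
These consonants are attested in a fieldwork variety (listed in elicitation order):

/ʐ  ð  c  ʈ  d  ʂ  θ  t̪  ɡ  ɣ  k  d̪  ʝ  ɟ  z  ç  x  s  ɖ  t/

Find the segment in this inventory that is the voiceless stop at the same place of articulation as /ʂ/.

/ʈ/

/ʂ/ is a voiceless retroflex fricative.
The voiceless stop at the same place is a voiceless retroflex stop — in this inventory, /ʈ/.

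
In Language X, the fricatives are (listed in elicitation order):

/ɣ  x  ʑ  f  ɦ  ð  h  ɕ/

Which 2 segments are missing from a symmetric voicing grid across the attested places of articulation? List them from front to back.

Voiceless: /f/ (labiodental), /ɕ/ (alveolo-palatal), /x/ (velar), /h/ (glottal).
Voiced: /ð/ (dental), /ʑ/ (alveolo-palatal), /ɣ/ (velar), /ɦ/ (glottal).
Gaps, from front to back: labiodental lacks voiced (/v/); dental lacks voiceless (/θ/).

/v/, /θ/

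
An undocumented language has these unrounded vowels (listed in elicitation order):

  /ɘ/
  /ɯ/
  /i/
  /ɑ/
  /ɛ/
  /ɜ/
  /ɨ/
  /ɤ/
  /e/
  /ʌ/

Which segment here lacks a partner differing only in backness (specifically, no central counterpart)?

High: /i/ ~ /ɨ/ ~ /ɯ/
High-mid: /e/ ~ /ɘ/ ~ /ɤ/
Low-mid: /ɛ/ ~ /ɜ/ ~ /ʌ/
Low: only /ɑ/ (back); no central partner.
So /ɑ/ is the unpaired segment.

/ɑ/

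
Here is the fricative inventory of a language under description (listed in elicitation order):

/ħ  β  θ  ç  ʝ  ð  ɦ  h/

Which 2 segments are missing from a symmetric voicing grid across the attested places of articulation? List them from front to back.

place of articulation  voiceless  voiced  
bilabial          —         β       
dental            θ         ð       
palatal           ç         ʝ       
pharyngeal        ħ         —       
glottal           h         ɦ       
Gaps, from front to back: bilabial lacks voiceless (/ɸ/); pharyngeal lacks voiced (/ʕ/).

/ɸ/, /ʕ/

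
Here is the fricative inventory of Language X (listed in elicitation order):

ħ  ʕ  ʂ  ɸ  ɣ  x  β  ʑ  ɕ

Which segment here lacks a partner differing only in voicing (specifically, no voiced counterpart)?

Bilabial: /ɸ/ ~ /β/
Alveolo-palatal: /ɕ/ ~ /ʑ/
Velar: /x/ ~ /ɣ/
Pharyngeal: /ħ/ ~ /ʕ/
Retroflex: only /ʂ/ (voiceless); no voiced partner.
So /ʂ/ is the unpaired segment.

/ʂ/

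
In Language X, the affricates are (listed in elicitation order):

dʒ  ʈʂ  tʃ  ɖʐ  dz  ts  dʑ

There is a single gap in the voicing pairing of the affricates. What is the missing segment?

/tɕ/

alveolar: voiceless /ts/, voiced /dz/.
postalveolar: voiceless /tʃ/, voiced /dʒ/.
retroflex: voiceless /ʈʂ/, voiced /ɖʐ/.
alveolo-palatal: voiceless —, voiced /dʑ/.
The alveolo-palatal row has no voiceless member, so the gap is the voiceless alveolo-palatal affricate /tɕ/.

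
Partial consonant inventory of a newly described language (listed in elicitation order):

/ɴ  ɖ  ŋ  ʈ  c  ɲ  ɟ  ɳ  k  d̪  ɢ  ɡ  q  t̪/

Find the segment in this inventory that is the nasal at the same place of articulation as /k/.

/ŋ/

/k/ is a voiceless velar stop.
The nasal at the same place is a velar nasal — in this inventory, /ŋ/.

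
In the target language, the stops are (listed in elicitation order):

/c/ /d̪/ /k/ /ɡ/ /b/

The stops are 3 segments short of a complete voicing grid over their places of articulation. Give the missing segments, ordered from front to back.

Voiceless: /c/ (palatal), /k/ (velar).
Voiced: /b/ (bilabial), /d̪/ (dental), /ɡ/ (velar).
Gaps, from front to back: bilabial lacks voiceless (/p/); dental lacks voiceless (/t̪/); palatal lacks voiced (/ɟ/).

/p/, /t̪/, /ɟ/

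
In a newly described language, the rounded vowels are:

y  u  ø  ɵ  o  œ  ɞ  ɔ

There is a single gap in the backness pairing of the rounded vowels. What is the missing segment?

Front: /y/ (high), /ø/ (high-mid), /œ/ (low-mid).
Central: /ɵ/ (high-mid), /ɞ/ (low-mid).
Back: /u/ (high), /o/ (high-mid), /ɔ/ (low-mid).
The high row has no central member, so the gap is the high central rounded vowel /ʉ/.

/ʉ/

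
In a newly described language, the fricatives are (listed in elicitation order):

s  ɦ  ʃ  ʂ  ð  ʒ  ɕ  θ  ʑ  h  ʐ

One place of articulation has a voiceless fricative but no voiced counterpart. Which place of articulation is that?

dental: voiceless /θ/, voiced /ð/.
alveolar: voiceless /s/, voiced —.
postalveolar: voiceless /ʃ/, voiced /ʒ/.
retroflex: voiceless /ʂ/, voiced /ʐ/.
alveolo-palatal: voiceless /ɕ/, voiced /ʑ/.
glottal: voiceless /h/, voiced /ɦ/.
Every place of articulation has a voiced member except alveolar, where /z/ would be expected.

alveolar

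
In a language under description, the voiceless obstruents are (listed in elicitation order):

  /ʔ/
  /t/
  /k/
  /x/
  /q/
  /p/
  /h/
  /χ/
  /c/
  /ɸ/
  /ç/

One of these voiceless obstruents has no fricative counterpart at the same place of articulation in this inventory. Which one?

Bilabial: /p/ ~ /ɸ/
Palatal: /c/ ~ /ç/
Velar: /k/ ~ /x/
Uvular: /q/ ~ /χ/
Glottal: /ʔ/ ~ /h/
Alveolar: only /t/ (stop); no fricative partner.
So /t/ is the unpaired segment.

/t/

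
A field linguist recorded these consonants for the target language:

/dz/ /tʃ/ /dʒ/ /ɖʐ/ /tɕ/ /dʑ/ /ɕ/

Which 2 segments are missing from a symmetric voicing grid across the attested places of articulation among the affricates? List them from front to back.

alveolar: voiceless —, voiced /dz/.
postalveolar: voiceless /tʃ/, voiced /dʒ/.
retroflex: voiceless —, voiced /ɖʐ/.
alveolo-palatal: voiceless /tɕ/, voiced /dʑ/.
Gaps, from front to back: alveolar lacks voiceless (/ts/); retroflex lacks voiceless (/ʈʂ/).

/ts/, /ʈʂ/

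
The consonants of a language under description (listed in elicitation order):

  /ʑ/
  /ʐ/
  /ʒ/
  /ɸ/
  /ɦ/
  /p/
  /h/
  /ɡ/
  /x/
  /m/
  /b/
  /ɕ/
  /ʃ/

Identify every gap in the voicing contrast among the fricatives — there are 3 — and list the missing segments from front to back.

place of articulation  voiceless  voiced  
bilabial          ɸ         —       
postalveolar      ʃ         ʒ       
retroflex         —         ʐ       
alveolo-palatal   ɕ         ʑ       
velar             x         —       
glottal           h         ɦ       
Gaps, from front to back: bilabial lacks voiced (/β/); retroflex lacks voiceless (/ʂ/); velar lacks voiced (/ɣ/).

/β/, /ʂ/, /ɣ/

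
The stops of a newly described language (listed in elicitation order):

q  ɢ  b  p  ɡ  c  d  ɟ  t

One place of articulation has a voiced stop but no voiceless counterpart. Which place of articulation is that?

velar

Voiceless: /p/ (bilabial), /t/ (alveolar), /c/ (palatal), /q/ (uvular).
Voiced: /b/ (bilabial), /d/ (alveolar), /ɟ/ (palatal), /ɡ/ (velar), /ɢ/ (uvular).
Every place of articulation has a voiceless member except velar, where /k/ would be expected.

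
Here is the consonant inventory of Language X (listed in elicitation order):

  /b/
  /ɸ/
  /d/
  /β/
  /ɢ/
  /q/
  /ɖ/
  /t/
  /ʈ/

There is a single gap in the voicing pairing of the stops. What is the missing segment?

Voiceless: /t/ (alveolar), /ʈ/ (retroflex), /q/ (uvular).
Voiced: /b/ (bilabial), /d/ (alveolar), /ɖ/ (retroflex), /ɢ/ (uvular).
The bilabial row has no voiceless member, so the gap is the voiceless bilabial stop /p/.

/p/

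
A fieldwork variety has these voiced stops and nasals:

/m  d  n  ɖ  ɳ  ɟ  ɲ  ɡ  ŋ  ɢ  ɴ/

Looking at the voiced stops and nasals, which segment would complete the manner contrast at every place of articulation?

Oral stop: /d/ (alveolar), /ɖ/ (retroflex), /ɟ/ (palatal), /ɡ/ (velar), /ɢ/ (uvular).
Nasal: /m/ (bilabial), /n/ (alveolar), /ɳ/ (retroflex), /ɲ/ (palatal), /ŋ/ (velar), /ɴ/ (uvular).
The bilabial row has no oral stop member, so the gap is the bilabial oral stop /b/.

/b/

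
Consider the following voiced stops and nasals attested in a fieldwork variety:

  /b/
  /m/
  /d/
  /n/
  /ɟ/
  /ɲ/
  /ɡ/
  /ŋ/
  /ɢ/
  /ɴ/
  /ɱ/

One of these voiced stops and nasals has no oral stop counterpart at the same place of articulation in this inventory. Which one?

/ɱ/

Bilabial: /b/ ~ /m/
Alveolar: /d/ ~ /n/
Palatal: /ɟ/ ~ /ɲ/
Velar: /ɡ/ ~ /ŋ/
Uvular: /ɢ/ ~ /ɴ/
Labiodental: only /ɱ/ (nasal); no oral stop partner.
So /ɱ/ is the unpaired segment.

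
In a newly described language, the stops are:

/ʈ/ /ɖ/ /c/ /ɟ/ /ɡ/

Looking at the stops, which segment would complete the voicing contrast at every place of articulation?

/k/

Voiceless: /ʈ/ (retroflex), /c/ (palatal).
Voiced: /ɖ/ (retroflex), /ɟ/ (palatal), /ɡ/ (velar).
The velar row has no voiceless member, so the gap is the voiceless velar stop /k/.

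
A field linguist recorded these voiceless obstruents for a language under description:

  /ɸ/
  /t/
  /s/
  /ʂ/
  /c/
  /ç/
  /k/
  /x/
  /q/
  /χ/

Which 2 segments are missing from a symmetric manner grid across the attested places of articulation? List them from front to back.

/p/, /ʈ/

bilabial: stop —, fricative /ɸ/.
alveolar: stop /t/, fricative /s/.
retroflex: stop —, fricative /ʂ/.
palatal: stop /c/, fricative /ç/.
velar: stop /k/, fricative /x/.
uvular: stop /q/, fricative /χ/.
Gaps, from front to back: bilabial lacks stop (/p/); retroflex lacks stop (/ʈ/).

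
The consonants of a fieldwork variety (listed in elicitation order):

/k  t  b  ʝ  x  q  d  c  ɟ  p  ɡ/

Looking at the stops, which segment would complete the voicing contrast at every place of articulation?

bilabial: voiceless /p/, voiced /b/.
alveolar: voiceless /t/, voiced /d/.
palatal: voiceless /c/, voiced /ɟ/.
velar: voiceless /k/, voiced /ɡ/.
uvular: voiceless /q/, voiced —.
The uvular row has no voiced member, so the gap is the voiced uvular stop /ɢ/.

/ɢ/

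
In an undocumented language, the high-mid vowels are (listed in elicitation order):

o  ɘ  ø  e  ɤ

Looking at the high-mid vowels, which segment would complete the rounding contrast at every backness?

/ɵ/

Unrounded: /e/ (front), /ɘ/ (central), /ɤ/ (back).
Rounded: /ø/ (front), /o/ (back).
The central row has no rounded member, so the gap is the central rounded vowel /ɵ/.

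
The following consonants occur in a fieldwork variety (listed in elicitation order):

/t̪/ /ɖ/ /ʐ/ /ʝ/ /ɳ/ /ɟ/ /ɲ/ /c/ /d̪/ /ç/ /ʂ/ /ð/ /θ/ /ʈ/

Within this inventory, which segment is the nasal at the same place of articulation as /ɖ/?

/ɳ/

/ɖ/ is a voiced retroflex stop.
The nasal at the same place is a retroflex nasal — in this inventory, /ɳ/.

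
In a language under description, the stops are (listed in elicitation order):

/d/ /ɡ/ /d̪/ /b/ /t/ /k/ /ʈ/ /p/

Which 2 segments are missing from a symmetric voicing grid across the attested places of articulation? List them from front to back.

bilabial: voiceless /p/, voiced /b/.
dental: voiceless —, voiced /d̪/.
alveolar: voiceless /t/, voiced /d/.
retroflex: voiceless /ʈ/, voiced —.
velar: voiceless /k/, voiced /ɡ/.
Gaps, from front to back: dental lacks voiceless (/t̪/); retroflex lacks voiced (/ɖ/).

/t̪/, /ɖ/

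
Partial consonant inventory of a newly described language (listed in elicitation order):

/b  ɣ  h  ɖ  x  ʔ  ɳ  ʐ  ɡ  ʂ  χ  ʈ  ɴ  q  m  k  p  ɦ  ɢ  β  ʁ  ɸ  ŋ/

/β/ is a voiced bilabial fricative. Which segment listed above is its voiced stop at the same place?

/b/

The voiced stop at the same place is a voiced bilabial stop — in this inventory, /b/.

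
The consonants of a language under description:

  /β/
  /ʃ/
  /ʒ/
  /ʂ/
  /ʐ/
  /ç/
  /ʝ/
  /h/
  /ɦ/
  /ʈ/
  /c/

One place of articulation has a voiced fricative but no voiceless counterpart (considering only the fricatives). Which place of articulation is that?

bilabial

Voiceless: /ʃ/ (postalveolar), /ʂ/ (retroflex), /ç/ (palatal), /h/ (glottal).
Voiced: /β/ (bilabial), /ʒ/ (postalveolar), /ʐ/ (retroflex), /ʝ/ (palatal), /ɦ/ (glottal).
Every place of articulation has a voiceless member except bilabial, where /ɸ/ would be expected.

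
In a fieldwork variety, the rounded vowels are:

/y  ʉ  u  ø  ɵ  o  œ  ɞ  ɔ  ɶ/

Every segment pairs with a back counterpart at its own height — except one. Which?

/ɶ/

High: /y/ ~ /ʉ/ ~ /u/
High-mid: /ø/ ~ /ɵ/ ~ /o/
Low-mid: /œ/ ~ /ɞ/ ~ /ɔ/
Low: only /ɶ/ (front); no back partner.
So /ɶ/ is the unpaired segment.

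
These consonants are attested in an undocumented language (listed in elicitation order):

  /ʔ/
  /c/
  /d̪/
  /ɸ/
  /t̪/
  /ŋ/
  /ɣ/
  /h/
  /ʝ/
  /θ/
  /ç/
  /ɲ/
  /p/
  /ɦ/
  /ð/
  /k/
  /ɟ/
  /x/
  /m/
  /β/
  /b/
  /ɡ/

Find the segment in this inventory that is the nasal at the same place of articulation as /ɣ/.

/ɣ/ is a voiced velar fricative.
The nasal at the same place is a velar nasal — in this inventory, /ŋ/.

/ŋ/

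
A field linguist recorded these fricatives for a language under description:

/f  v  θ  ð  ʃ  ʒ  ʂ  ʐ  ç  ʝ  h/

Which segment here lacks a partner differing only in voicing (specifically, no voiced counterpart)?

/h/

Labiodental: /f/ ~ /v/
Dental: /θ/ ~ /ð/
Postalveolar: /ʃ/ ~ /ʒ/
Retroflex: /ʂ/ ~ /ʐ/
Palatal: /ç/ ~ /ʝ/
Glottal: only /h/ (voiceless); no voiced partner.
So /h/ is the unpaired segment.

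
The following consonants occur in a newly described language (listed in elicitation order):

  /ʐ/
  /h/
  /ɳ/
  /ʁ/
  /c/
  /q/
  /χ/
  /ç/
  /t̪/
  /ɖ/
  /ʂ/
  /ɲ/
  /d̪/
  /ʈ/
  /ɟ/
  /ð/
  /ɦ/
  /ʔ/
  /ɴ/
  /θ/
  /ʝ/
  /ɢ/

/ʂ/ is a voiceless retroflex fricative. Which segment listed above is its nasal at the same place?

/ɳ/

The nasal at the same place is a retroflex nasal — in this inventory, /ɳ/.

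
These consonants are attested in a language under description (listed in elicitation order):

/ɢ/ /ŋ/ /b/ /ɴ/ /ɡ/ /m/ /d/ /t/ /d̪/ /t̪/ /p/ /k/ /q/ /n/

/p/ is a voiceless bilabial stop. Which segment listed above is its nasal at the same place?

The nasal at the same place is a bilabial nasal — in this inventory, /m/.

/m/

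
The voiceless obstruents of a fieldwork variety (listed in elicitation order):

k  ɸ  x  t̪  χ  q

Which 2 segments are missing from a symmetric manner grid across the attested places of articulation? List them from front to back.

bilabial: stop —, fricative /ɸ/.
dental: stop /t̪/, fricative —.
velar: stop /k/, fricative /x/.
uvular: stop /q/, fricative /χ/.
Gaps, from front to back: bilabial lacks stop (/p/); dental lacks fricative (/θ/).

/p/, /θ/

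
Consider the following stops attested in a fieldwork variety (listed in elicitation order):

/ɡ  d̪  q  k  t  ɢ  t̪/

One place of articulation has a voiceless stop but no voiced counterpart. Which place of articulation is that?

alveolar

dental: voiceless /t̪/, voiced /d̪/.
alveolar: voiceless /t/, voiced —.
velar: voiceless /k/, voiced /ɡ/.
uvular: voiceless /q/, voiced /ɢ/.
Every place of articulation has a voiced member except alveolar, where /d/ would be expected.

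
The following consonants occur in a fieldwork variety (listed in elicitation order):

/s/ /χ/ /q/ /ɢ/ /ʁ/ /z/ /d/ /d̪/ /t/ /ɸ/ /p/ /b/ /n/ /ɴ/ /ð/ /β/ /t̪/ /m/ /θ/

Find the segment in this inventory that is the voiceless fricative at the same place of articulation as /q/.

/χ/

/q/ is a voiceless uvular stop.
The voiceless fricative at the same place is a voiceless uvular fricative — in this inventory, /χ/.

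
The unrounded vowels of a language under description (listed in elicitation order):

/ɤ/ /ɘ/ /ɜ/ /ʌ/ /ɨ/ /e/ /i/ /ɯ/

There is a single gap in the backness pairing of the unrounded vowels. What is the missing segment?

height            front     central   back    
high              i         ɨ         ɯ       
high-mid          e         ɘ         ɤ       
low-mid           —         ɜ         ʌ       
The low-mid row has no front member, so the gap is the low-mid front unrounded vowel /ɛ/.

/ɛ/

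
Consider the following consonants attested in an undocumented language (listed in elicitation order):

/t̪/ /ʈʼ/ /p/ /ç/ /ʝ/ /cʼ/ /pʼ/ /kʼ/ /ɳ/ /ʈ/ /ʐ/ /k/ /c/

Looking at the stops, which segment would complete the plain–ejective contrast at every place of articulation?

place of articulation  plain     ejective
bilabial          p         pʼ      
dental            t̪        —       
retroflex         ʈ         ʈʼ      
palatal           c         cʼ      
velar             k         kʼ      
The dental row has no ejective member, so the gap is the ejective dental stop /t̪ʼ/.

/t̪ʼ/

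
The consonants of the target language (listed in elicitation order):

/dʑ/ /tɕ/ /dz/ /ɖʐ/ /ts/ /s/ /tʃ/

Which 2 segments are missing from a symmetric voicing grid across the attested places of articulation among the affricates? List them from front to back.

Voiceless: /ts/ (alveolar), /tʃ/ (postalveolar), /tɕ/ (alveolo-palatal).
Voiced: /dz/ (alveolar), /ɖʐ/ (retroflex), /dʑ/ (alveolo-palatal).
Gaps, from front to back: postalveolar lacks voiced (/dʒ/); retroflex lacks voiceless (/ʈʂ/).

/dʒ/, /ʈʂ/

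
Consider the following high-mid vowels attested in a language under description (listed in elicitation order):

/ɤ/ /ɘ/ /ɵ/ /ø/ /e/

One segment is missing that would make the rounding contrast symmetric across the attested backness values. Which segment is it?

/o/

front: unrounded /e/, rounded /ø/.
central: unrounded /ɘ/, rounded /ɵ/.
back: unrounded /ɤ/, rounded —.
The back row has no rounded member, so the gap is the back rounded vowel /o/.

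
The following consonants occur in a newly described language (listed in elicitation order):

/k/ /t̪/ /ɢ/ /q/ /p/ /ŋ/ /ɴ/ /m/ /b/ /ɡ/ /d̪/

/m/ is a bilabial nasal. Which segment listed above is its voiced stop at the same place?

The voiced stop at the same place is a voiced bilabial stop — in this inventory, /b/.

/b/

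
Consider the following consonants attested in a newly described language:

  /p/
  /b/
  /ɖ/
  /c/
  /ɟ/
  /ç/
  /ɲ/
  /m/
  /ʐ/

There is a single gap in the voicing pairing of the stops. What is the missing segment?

/ʈ/

Voiceless: /p/ (bilabial), /c/ (palatal).
Voiced: /b/ (bilabial), /ɖ/ (retroflex), /ɟ/ (palatal).
The retroflex row has no voiceless member, so the gap is the voiceless retroflex stop /ʈ/.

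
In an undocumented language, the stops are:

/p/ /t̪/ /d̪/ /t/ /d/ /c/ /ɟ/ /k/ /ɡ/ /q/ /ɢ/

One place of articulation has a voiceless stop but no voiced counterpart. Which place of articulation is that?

bilabial

Voiceless: /p/ (bilabial), /t̪/ (dental), /t/ (alveolar), /c/ (palatal), /k/ (velar), /q/ (uvular).
Voiced: /d̪/ (dental), /d/ (alveolar), /ɟ/ (palatal), /ɡ/ (velar), /ɢ/ (uvular).
Every place of articulation has a voiced member except bilabial, where /b/ would be expected.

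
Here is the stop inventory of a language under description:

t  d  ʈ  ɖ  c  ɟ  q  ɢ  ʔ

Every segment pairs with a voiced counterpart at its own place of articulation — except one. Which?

Alveolar: /t/ ~ /d/
Retroflex: /ʈ/ ~ /ɖ/
Palatal: /c/ ~ /ɟ/
Uvular: /q/ ~ /ɢ/
Glottal: only /ʔ/ (voiceless); no voiced partner.
So /ʔ/ is the unpaired segment.

/ʔ/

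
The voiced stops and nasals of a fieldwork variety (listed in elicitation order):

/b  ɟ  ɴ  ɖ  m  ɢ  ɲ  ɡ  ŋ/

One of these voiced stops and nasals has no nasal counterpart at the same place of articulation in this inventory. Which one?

/ɖ/

Bilabial: /b/ ~ /m/
Palatal: /ɟ/ ~ /ɲ/
Velar: /ɡ/ ~ /ŋ/
Uvular: /ɢ/ ~ /ɴ/
Retroflex: only /ɖ/ (oral stop); no nasal partner.
So /ɖ/ is the unpaired segment.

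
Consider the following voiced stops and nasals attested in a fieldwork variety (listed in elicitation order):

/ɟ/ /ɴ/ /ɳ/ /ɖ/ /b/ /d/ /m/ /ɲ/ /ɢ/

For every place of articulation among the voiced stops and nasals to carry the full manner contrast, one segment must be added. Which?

bilabial: oral stop /b/, nasal /m/.
alveolar: oral stop /d/, nasal —.
retroflex: oral stop /ɖ/, nasal /ɳ/.
palatal: oral stop /ɟ/, nasal /ɲ/.
uvular: oral stop /ɢ/, nasal /ɴ/.
The alveolar row has no nasal member, so the gap is the alveolar nasal /n/.

/n/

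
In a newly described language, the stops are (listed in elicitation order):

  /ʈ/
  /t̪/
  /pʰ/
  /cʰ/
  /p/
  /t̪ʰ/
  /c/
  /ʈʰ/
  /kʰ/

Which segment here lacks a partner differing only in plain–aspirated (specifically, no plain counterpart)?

Bilabial: /p/ ~ /pʰ/
Dental: /t̪/ ~ /t̪ʰ/
Retroflex: /ʈ/ ~ /ʈʰ/
Palatal: /c/ ~ /cʰ/
Velar: only /kʰ/ (aspirated); no plain partner.
So /kʰ/ is the unpaired segment.

/kʰ/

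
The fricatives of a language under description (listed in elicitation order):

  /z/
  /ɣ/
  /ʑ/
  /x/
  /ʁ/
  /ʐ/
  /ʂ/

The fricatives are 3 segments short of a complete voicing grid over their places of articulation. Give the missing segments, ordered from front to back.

/s/, /ɕ/, /χ/

alveolar: voiceless —, voiced /z/.
retroflex: voiceless /ʂ/, voiced /ʐ/.
alveolo-palatal: voiceless —, voiced /ʑ/.
velar: voiceless /x/, voiced /ɣ/.
uvular: voiceless —, voiced /ʁ/.
Gaps, from front to back: alveolar lacks voiceless (/s/); alveolo-palatal lacks voiceless (/ɕ/); uvular lacks voiceless (/χ/).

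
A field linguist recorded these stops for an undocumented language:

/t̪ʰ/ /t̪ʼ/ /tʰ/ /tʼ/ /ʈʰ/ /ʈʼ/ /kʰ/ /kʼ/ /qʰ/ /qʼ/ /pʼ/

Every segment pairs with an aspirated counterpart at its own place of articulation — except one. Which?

Dental: /t̪ʰ/ ~ /t̪ʼ/
Alveolar: /tʰ/ ~ /tʼ/
Retroflex: /ʈʰ/ ~ /ʈʼ/
Velar: /kʰ/ ~ /kʼ/
Uvular: /qʰ/ ~ /qʼ/
Bilabial: only /pʼ/ (ejective); no aspirated partner.
So /pʼ/ is the unpaired segment.

/pʼ/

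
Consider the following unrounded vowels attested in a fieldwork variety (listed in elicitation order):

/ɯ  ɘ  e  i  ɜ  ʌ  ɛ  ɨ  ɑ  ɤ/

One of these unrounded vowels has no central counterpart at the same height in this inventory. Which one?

/ɑ/

High: /i/ ~ /ɨ/ ~ /ɯ/
High-mid: /e/ ~ /ɘ/ ~ /ɤ/
Low-mid: /ɛ/ ~ /ɜ/ ~ /ʌ/
Low: only /ɑ/ (back); no central partner.
So /ɑ/ is the unpaired segment.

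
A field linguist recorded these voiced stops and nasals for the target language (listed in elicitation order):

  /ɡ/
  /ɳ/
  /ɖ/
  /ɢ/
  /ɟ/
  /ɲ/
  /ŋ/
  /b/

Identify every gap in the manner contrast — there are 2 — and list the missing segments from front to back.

/m/, /ɴ/

Oral stop: /b/ (bilabial), /ɖ/ (retroflex), /ɟ/ (palatal), /ɡ/ (velar), /ɢ/ (uvular).
Nasal: /ɳ/ (retroflex), /ɲ/ (palatal), /ŋ/ (velar).
Gaps, from front to back: bilabial lacks nasal (/m/); uvular lacks nasal (/ɴ/).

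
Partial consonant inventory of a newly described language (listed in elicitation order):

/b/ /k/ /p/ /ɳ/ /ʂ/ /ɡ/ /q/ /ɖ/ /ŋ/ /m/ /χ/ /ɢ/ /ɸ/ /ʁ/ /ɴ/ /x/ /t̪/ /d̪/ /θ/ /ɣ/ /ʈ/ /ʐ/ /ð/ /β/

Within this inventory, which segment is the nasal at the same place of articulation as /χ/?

/ɴ/

/χ/ is a voiceless uvular fricative.
The nasal at the same place is an uvular nasal — in this inventory, /ɴ/.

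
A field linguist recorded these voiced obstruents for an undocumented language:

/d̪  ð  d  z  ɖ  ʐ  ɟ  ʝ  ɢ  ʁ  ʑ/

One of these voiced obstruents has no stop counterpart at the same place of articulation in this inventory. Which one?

/ʑ/

Dental: /d̪/ ~ /ð/
Alveolar: /d/ ~ /z/
Retroflex: /ɖ/ ~ /ʐ/
Palatal: /ɟ/ ~ /ʝ/
Uvular: /ɢ/ ~ /ʁ/
Alveolo-palatal: only /ʑ/ (fricative); no stop partner.
So /ʑ/ is the unpaired segment.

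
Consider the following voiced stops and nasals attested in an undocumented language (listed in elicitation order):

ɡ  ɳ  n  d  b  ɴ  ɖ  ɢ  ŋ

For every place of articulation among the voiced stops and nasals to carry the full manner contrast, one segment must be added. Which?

bilabial: oral stop /b/, nasal —.
alveolar: oral stop /d/, nasal /n/.
retroflex: oral stop /ɖ/, nasal /ɳ/.
velar: oral stop /ɡ/, nasal /ŋ/.
uvular: oral stop /ɢ/, nasal /ɴ/.
The bilabial row has no nasal member, so the gap is the bilabial nasal /m/.

/m/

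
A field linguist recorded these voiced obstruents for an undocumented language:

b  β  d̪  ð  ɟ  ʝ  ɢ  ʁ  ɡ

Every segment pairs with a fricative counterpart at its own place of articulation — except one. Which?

Bilabial: /b/ ~ /β/
Dental: /d̪/ ~ /ð/
Palatal: /ɟ/ ~ /ʝ/
Uvular: /ɢ/ ~ /ʁ/
Velar: only /ɡ/ (stop); no fricative partner.
So /ɡ/ is the unpaired segment.

/ɡ/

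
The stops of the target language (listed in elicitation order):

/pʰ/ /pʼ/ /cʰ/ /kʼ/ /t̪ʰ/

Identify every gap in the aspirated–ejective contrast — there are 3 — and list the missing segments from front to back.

place of articulation  aspirated  ejective
bilabial          pʰ        pʼ      
dental            t̪ʰ       —       
palatal           cʰ        —       
velar             —         kʼ      
Gaps, from front to back: dental lacks ejective (/t̪ʼ/); palatal lacks ejective (/cʼ/); velar lacks aspirated (/kʰ/).

/t̪ʼ/, /cʼ/, /kʰ/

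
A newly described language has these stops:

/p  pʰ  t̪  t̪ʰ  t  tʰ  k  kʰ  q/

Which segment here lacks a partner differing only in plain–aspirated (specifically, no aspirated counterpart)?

Bilabial: /p/ ~ /pʰ/
Dental: /t̪/ ~ /t̪ʰ/
Alveolar: /t/ ~ /tʰ/
Velar: /k/ ~ /kʰ/
Uvular: only /q/ (plain); no aspirated partner.
So /q/ is the unpaired segment.

/q/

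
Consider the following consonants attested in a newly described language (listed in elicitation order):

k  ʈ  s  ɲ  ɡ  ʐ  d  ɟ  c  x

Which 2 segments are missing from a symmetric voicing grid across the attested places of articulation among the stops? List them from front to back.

place of articulation  voiceless  voiced  
alveolar          —         d       
retroflex         ʈ         —       
palatal           c         ɟ       
velar             k         ɡ       
Gaps, from front to back: alveolar lacks voiceless (/t/); retroflex lacks voiced (/ɖ/).

/t/, /ɖ/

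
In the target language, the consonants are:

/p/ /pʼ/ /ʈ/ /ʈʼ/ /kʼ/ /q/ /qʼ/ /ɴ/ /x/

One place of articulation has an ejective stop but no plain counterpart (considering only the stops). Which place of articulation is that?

place of articulation  plain     ejective
bilabial          p         pʼ      
retroflex         ʈ         ʈʼ      
velar             —         kʼ      
uvular            q         qʼ      
Every place of articulation has a plain member except velar, where /k/ would be expected.

velar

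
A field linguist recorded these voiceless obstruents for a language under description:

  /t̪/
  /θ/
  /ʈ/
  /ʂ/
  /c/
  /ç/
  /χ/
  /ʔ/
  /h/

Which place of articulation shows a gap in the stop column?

uvular

dental: stop /t̪/, fricative /θ/.
retroflex: stop /ʈ/, fricative /ʂ/.
palatal: stop /c/, fricative /ç/.
uvular: stop —, fricative /χ/.
glottal: stop /ʔ/, fricative /h/.
Every place of articulation has a stop member except uvular, where /q/ would be expected.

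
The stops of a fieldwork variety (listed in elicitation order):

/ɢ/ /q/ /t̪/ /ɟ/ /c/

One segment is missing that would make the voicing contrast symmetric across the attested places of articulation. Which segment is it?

/d̪/

dental: voiceless /t̪/, voiced —.
palatal: voiceless /c/, voiced /ɟ/.
uvular: voiceless /q/, voiced /ɢ/.
The dental row has no voiced member, so the gap is the voiced dental stop /d̪/.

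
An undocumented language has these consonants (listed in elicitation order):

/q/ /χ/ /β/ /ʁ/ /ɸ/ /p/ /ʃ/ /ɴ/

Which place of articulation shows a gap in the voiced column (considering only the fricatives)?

postalveolar

Voiceless: /ɸ/ (bilabial), /ʃ/ (postalveolar), /χ/ (uvular).
Voiced: /β/ (bilabial), /ʁ/ (uvular).
Every place of articulation has a voiced member except postalveolar, where /ʒ/ would be expected.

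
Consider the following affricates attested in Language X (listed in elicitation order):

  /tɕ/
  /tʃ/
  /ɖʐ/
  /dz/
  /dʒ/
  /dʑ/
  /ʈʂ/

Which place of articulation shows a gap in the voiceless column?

alveolar

place of articulation  voiceless  voiced  
alveolar          —         dz      
postalveolar      tʃ        dʒ      
retroflex         ʈʂ        ɖʐ      
alveolo-palatal   tɕ        dʑ      
Every place of articulation has a voiceless member except alveolar, where /ts/ would be expected.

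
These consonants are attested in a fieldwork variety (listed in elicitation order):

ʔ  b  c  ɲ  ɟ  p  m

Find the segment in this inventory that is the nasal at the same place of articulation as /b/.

/b/ is a voiced bilabial stop.
The nasal at the same place is a bilabial nasal — in this inventory, /m/.

/m/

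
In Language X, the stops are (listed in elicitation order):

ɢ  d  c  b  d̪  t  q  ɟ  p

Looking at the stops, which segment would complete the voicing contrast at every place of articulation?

/t̪/

bilabial: voiceless /p/, voiced /b/.
dental: voiceless —, voiced /d̪/.
alveolar: voiceless /t/, voiced /d/.
palatal: voiceless /c/, voiced /ɟ/.
uvular: voiceless /q/, voiced /ɢ/.
The dental row has no voiceless member, so the gap is the voiceless dental stop /t̪/.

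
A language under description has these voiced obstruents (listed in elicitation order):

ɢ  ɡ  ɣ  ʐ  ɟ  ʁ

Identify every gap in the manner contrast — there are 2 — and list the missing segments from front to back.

/ɖ/, /ʝ/

Stop: /ɟ/ (palatal), /ɡ/ (velar), /ɢ/ (uvular).
Fricative: /ʐ/ (retroflex), /ɣ/ (velar), /ʁ/ (uvular).
Gaps, from front to back: retroflex lacks stop (/ɖ/); palatal lacks fricative (/ʝ/).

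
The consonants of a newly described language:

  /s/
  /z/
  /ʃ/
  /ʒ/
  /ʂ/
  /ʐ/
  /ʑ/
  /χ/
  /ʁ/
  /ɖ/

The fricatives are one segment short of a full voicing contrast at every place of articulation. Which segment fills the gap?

place of articulation  voiceless  voiced  
alveolar          s         z       
postalveolar      ʃ         ʒ       
retroflex         ʂ         ʐ       
alveolo-palatal   —         ʑ       
uvular            χ         ʁ       
The alveolo-palatal row has no voiceless member, so the gap is the voiceless alveolo-palatal fricative /ɕ/.

/ɕ/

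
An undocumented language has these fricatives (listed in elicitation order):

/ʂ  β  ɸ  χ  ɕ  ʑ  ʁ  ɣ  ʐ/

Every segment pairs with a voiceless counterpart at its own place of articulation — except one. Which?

Bilabial: /ɸ/ ~ /β/
Retroflex: /ʂ/ ~ /ʐ/
Alveolo-palatal: /ɕ/ ~ /ʑ/
Uvular: /χ/ ~ /ʁ/
Velar: only /ɣ/ (voiced); no voiceless partner.
So /ɣ/ is the unpaired segment.

/ɣ/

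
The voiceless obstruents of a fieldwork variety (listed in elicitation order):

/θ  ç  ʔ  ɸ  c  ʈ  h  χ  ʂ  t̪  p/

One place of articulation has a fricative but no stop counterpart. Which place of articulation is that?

uvular

place of articulation  stop      fricative
bilabial          p         ɸ       
dental            t̪        θ       
retroflex         ʈ         ʂ       
palatal           c         ç       
uvular            —         χ       
glottal           ʔ         h       
Every place of articulation has a stop member except uvular, where /q/ would be expected.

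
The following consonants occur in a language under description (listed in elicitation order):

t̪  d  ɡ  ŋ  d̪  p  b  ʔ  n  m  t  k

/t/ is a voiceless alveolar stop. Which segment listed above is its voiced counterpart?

The voiced counterpart is a voiced alveolar stop — in this inventory, /d/.

/d/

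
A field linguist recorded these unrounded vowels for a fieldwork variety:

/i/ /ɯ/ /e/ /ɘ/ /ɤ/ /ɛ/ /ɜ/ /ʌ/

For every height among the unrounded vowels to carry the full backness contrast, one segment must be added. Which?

Front: /i/ (high), /e/ (high-mid), /ɛ/ (low-mid).
Central: /ɘ/ (high-mid), /ɜ/ (low-mid).
Back: /ɯ/ (high), /ɤ/ (high-mid), /ʌ/ (low-mid).
The high row has no central member, so the gap is the high central unrounded vowel /ɨ/.

/ɨ/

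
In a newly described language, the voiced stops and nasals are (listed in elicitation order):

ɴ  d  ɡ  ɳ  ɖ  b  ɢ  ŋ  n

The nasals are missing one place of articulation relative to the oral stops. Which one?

bilabial

Oral stop: /b/ (bilabial), /d/ (alveolar), /ɖ/ (retroflex), /ɡ/ (velar), /ɢ/ (uvular).
Nasal: /n/ (alveolar), /ɳ/ (retroflex), /ŋ/ (velar), /ɴ/ (uvular).
Every place of articulation has a nasal member except bilabial, where /m/ would be expected.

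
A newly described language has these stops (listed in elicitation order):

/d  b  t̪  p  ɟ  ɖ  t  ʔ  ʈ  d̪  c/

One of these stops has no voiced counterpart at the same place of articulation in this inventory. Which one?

/ʔ/

Bilabial: /p/ ~ /b/
Dental: /t̪/ ~ /d̪/
Alveolar: /t/ ~ /d/
Retroflex: /ʈ/ ~ /ɖ/
Palatal: /c/ ~ /ɟ/
Glottal: only /ʔ/ (voiceless); no voiced partner.
So /ʔ/ is the unpaired segment.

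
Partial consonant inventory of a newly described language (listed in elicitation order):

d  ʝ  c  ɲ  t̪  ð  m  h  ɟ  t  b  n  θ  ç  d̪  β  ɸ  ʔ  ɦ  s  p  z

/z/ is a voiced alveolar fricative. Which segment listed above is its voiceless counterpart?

/s/

The voiceless counterpart is a voiceless alveolar fricative — in this inventory, /s/.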